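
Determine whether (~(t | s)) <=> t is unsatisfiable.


Truth table over {s, t}:
s | t | φ
---------
False | False | False
True | False | True
False | True | False
True | True | False
Satisfying assignment at row 2: s=True, t=False gives True.

No, it is not a contradiction.


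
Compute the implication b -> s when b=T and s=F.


Implication is false only when antecedent is true and consequent is false.
Substitute: b=T, s=F.
T -> F evaluates to F.

F


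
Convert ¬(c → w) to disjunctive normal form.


Step 1: Rewrite implication then negate: ¬(¬c ∨ w) = c ∧ ¬w.

c ∧ (¬w)


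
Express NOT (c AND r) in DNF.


Step 1: Apply De Morgan: ¬(c ∧ r) = ¬c ∨ ¬r.

(NOT c) OR (NOT r)


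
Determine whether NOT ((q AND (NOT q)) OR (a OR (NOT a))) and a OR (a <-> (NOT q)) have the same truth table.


Compare truth tables:
a | q | φ | ψ
-------------
F | F | F | F
T | F | F | T
F | T | F | T
T | T | F | T
They differ at row 2 (a=T, q=F): φ=F but ψ=T.

No, they are not logically equivalent.


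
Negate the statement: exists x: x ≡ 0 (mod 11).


¬(forall x: φ) = exists x: ¬φ, and ¬(exists x: φ) = forall x: ¬φ.
Apply to the existential statement.

forall x: ~(x ≡ 0 (mod 11))


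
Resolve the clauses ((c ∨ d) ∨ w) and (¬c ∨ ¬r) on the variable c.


The clauses contain complementary literals c and ¬c.
Resolution eliminates this pair and disjoins the remaining literals (merging duplicates).

((d ∨ w) ∨ ¬r)


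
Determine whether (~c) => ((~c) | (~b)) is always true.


Build the truth table over {b, c}:
b | c | φ
---------
False | False | True
True | False | True
False | True | True
True | True | True
Every row evaluates to true.

Yes, it is a tautology.


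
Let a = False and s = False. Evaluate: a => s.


Implication is false only when antecedent is true and consequent is false.
Substitute: a=False, s=False.
False => False evaluates to True.

True


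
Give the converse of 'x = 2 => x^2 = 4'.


The converse of (P → Q) is (Q → P). It is not in general equivalent to the original.
Here P = 'x = 2' and Q = 'x^2 = 4'.

If x^2 = 4, then x = 2.


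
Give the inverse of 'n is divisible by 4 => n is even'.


The inverse of (P → Q) is (¬P → ¬Q). It is equivalent to the converse, not to the original.
Here P = 'n is divisible by 4' and Q = 'n is even'.

If not (n is divisible by 4), then not (n is even).


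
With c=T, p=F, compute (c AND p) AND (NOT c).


Substitute c=T, p=F:
c AND p = T AND F = F
NOT c = F
(c AND p) AND (NOT c) = F AND F = F

F


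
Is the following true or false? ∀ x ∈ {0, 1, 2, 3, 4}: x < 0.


Evaluate the predicate on each element: 0:F, 1:F, 2:F, 3:F, 4:F.
Counterexample x = 0 fails the predicate.

F


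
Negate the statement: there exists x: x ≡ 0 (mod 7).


¬(for all x: φ) = there exists x: ¬φ, and ¬(there exists x: φ) = for all x: ¬φ.
Apply to the existential statement.

for all x: NOT(x ≡ 0 (mod 7))


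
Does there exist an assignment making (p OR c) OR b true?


Search for a satisfying assignment over {b, c, p}.
Try b=T, c=F, p=F: the formula evaluates to T.
A satisfying assignment exists.

Satisfiable.


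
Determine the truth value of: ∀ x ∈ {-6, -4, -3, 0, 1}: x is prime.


Evaluate the predicate on each element: -6:F, -4:F, -3:F, 0:F, 1:F.
Counterexample x = -6 fails the predicate.

F


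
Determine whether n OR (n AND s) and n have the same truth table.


Compare truth tables:
n | s | φ | ψ
-------------
F | F | F | F
T | F | T | T
F | T | F | F
T | T | T | T
The columns φ and ψ agree on every row.

Yes, they are logically equivalent.


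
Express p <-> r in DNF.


Step 1: p ↔ r is true exactly when both agree: (p ∧ r) ∨ (¬p ∧ ¬r).

(p AND r) OR ((NOT p) AND (NOT r))


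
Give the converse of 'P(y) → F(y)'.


The converse of (P → Q) is (Q → P). It is not in general equivalent to the original.
Here P = 'P(y)' and Q = 'F(y)'.

If F(y), then P(y).


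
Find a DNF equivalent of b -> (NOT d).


Step 1: Rewrite b → (¬d) as ¬b ∨ (¬d).

(NOT b) OR (NOT d)


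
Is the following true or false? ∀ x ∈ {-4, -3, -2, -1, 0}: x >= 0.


Evaluate the predicate on each element: -4:F, -3:F, -2:F, -1:F, 0:T.
Counterexample x = -4 fails the predicate.

F


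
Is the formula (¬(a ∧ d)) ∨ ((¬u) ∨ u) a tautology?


Build the truth table over {a, d, u}:
a | d | u | φ
-------------
F | F | F | T
T | F | F | T
F | T | F | T
T | T | F | T
F | F | T | T
T | F | T | T
F | T | T | T
T | T | T | T
Every row evaluates to true.

Yes, it is a tautology.


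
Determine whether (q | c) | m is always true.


Build the truth table over {c, m, q}:
c | m | q | φ
-------------
False | False | False | False
True | False | False | True
False | True | False | True
True | True | False | True
False | False | True | True
True | False | True | True
False | True | True | True
True | True | True | True
Counterexample at row 1: with c=False, m=False, q=False, the formula is False.

No, it is not a tautology.


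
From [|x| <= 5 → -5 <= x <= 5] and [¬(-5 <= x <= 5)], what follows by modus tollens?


Modus tollens: from (P → Q) and ¬Q, infer ¬P.
Q = '-5 <= x <= 5' is denied; since P → Q, P must also fail.

Not (|x| <= 5).


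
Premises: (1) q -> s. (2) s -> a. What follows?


Hypothetical syllogism: from (P → Q) and (Q → R), infer (P → R).
Chain the two implications through the shared middle term 's'.

q -> a


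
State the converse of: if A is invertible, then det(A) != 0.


The converse of (P → Q) is (Q → P). It is not in general equivalent to the original.
Here P = 'A is invertible' and Q = 'det(A) != 0'.

If det(A) != 0, then A is invertible.


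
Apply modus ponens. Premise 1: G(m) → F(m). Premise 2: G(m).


Modus ponens: from (P → Q) and P, infer Q.
P = 'G(m)' is asserted, and P → Q holds, so Q follows.

F(m).


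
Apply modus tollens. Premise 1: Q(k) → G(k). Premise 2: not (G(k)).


Modus tollens: from (P → Q) and ¬Q, infer ¬P.
Q = 'G(k)' is denied; since P → Q, P must also fail.

Not (Q(k)).


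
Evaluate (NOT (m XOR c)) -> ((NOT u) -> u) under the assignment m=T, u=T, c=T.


Substitute m=T, u=T, c=T:
m XOR c = T XOR T = F
NOT (m XOR c) = T
NOT u = F
(NOT u) -> u = F -> T = T
(NOT (m XOR c)) -> ((NOT u) -> u) = T -> T = T

T


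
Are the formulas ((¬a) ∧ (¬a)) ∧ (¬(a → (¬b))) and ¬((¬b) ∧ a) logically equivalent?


Compare truth tables:
a | b | φ | ψ
-------------
F | F | F | T
T | F | F | F
F | T | F | T
T | T | F | T
They differ at row 1 (a=F, b=F): φ=F but ψ=T.

No, they are not logically equivalent.


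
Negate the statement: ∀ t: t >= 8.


¬(∀ x: φ) = ∃ x: ¬φ, and ¬(∃ x: φ) = ∀ x: ¬φ.
Apply to the universal statement.

∃ t: ¬(t >= 8)


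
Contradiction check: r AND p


Truth table over {p, r}:
p | r | φ
---------
F | F | F
T | F | F
F | T | F
T | T | T
Satisfying assignment at row 4: p=T, r=T gives T.

No, it is not a contradiction.


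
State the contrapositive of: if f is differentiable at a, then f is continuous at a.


The contrapositive of (P → Q) is (¬Q → ¬P); it is logically equivalent to the original.
Here P = 'f is differentiable at a' and Q = 'f is continuous at a'.

If not (f is continuous at a), then not (f is differentiable at a).


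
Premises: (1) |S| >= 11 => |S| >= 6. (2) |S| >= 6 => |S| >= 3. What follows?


Hypothetical syllogism: from (P → Q) and (Q → R), infer (P → R).
Chain the two implications through the shared middle term '|S| >= 6'.

|S| >= 11 => |S| >= 3


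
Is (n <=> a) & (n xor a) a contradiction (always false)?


Truth table over {a, n}:
a | n | φ
---------
False | False | False
True | False | False
False | True | False
True | True | False
Every row is false.

Yes, it is a contradiction.


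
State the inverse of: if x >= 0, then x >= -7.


The inverse of (P → Q) is (¬P → ¬Q). It is equivalent to the converse, not to the original.
Here P = 'x >= 0' and Q = 'x >= -7'.

If not (x >= 0), then not (x >= -7).


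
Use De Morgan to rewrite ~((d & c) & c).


De Morgan: the negation of a conjunction is the disjunction of the negations.
Distribute ~ across &, flipping it to |, and negate each literal.

((~d) | (~c)) | (~c)


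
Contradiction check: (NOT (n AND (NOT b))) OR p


Truth table over {b, n, p}:
b | n | p | φ
-------------
F | F | F | T
T | F | F | T
F | T | F | F
T | T | F | T
F | F | T | T
T | F | T | T
F | T | T | T
T | T | T | T
Satisfying assignment at row 1: b=F, n=F, p=F gives T.

No, it is not a contradiction.


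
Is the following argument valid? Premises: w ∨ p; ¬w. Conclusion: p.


This matches the form of disjunctive syllogism: the conclusion follows in every model of the premises.

Valid.


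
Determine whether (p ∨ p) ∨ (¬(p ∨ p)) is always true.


Build the truth table over {p}:
p | φ
-----
F | T
T | T
Every row evaluates to true.

Yes, it is a tautology.


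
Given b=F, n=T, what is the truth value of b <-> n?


Biconditional is true when both operands have the same truth value.
Substitute: b=F, n=T.
F <-> T evaluates to F.

F


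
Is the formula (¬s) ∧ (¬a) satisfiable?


Search for a satisfying assignment over {a, s}.
Try a=F, s=F: the formula evaluates to T.
A satisfying assignment exists.

Satisfiable.


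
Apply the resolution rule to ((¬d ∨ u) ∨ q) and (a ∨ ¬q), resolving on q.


The clauses contain complementary literals q and ¬q.
Resolution eliminates this pair and disjoins the remaining literals (merging duplicates).

((¬d ∨ u) ∨ a)


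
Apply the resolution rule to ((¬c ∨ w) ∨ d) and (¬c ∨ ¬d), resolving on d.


The clauses contain complementary literals d and ¬d.
Resolution eliminates this pair and disjoins the remaining literals (merging duplicates).

(w ∨ ¬c)


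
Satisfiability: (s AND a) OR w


Search for a satisfying assignment over {a, s, w}.
Try a=T, s=T, w=F: the formula evaluates to T.
A satisfying assignment exists.

Satisfiable.


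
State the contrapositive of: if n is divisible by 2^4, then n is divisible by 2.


The contrapositive of (P → Q) is (¬Q → ¬P); it is logically equivalent to the original.
Here P = 'n is divisible by 2^4' and Q = 'n is divisible by 2'.

If not (n is divisible by 2), then not (n is divisible by 2^4).


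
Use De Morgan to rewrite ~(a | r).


De Morgan: the negation of a disjunction is the conjunction of the negations.
Distribute ~ across |, flipping it to &, and negate each literal.

(~a) & (~r)


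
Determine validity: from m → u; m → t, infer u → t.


This is (no valid rule). There exist truth assignments where the premises are all true but the conclusion is false.

Invalid.


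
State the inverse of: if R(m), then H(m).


The inverse of (P → Q) is (¬P → ¬Q). It is equivalent to the converse, not to the original.
Here P = 'R(m)' and Q = 'H(m)'.

If not (R(m)), then not (H(m)).


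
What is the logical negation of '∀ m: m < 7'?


¬(∀ x: φ) = ∃ x: ¬φ, and ¬(∃ x: φ) = ∀ x: ¬φ.
Apply to the universal statement.

∃ m: ¬(m < 7)


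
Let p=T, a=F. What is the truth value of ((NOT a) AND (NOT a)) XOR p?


Substitute p=T, a=F:
NOT a = T
NOT a = T
(NOT a) AND (NOT a) = T AND T = T
((NOT a) AND (NOT a)) XOR p = T XOR T = F

F


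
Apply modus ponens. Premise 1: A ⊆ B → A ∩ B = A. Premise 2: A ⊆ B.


Modus ponens: from (P → Q) and P, infer Q.
P = 'A ⊆ B' is asserted, and P → Q holds, so Q follows.

A ∩ B = A.


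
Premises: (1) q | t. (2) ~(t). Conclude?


Disjunctive syllogism: from (P ∨ Q) and ¬P, infer Q.
One disjunct, 't', is ruled out; the other must hold.

q


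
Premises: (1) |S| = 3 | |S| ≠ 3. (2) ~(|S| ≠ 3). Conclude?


Disjunctive syllogism: from (P ∨ Q) and ¬P, infer Q.
One disjunct, '|S| ≠ 3', is ruled out; the other must hold.

|S| = 3


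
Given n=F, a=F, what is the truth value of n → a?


Implication is false only when antecedent is true and consequent is false.
Substitute: n=F, a=F.
F → F evaluates to T.

T


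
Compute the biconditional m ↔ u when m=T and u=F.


Biconditional is true when both operands have the same truth value.
Substitute: m=T, u=F.
T ↔ F evaluates to F.

F


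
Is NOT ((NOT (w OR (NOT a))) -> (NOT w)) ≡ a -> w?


Compare truth tables:
a | w | φ | ψ
-------------
F | F | F | T
T | F | F | F
F | T | F | T
T | T | F | T
They differ at row 1 (a=F, w=F): φ=F but ψ=T.

No, they are not logically equivalent.


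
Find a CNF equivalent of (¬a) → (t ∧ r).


Step 1: Rewrite (¬a) → (t ∧ r) as ¬(¬a) ∨ (t ∧ r).
Step 2: Distribute ∨ over ∧.
Step 3: Eliminate any double negations (¬¬X = X).

(a ∨ t) ∧ (a ∨ r)


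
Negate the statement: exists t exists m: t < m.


Negation flips each quantifier (∀↔∃) and negates the inner predicate.
¬(exists t exists m: φ) = forall t forall m: ¬φ.

forall t forall m: ~(t < m)


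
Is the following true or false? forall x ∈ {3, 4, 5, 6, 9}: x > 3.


Evaluate the predicate on each element: 3:False, 4:True, 5:True, 6:True, 9:True.
Counterexample x = 3 fails the predicate.

False


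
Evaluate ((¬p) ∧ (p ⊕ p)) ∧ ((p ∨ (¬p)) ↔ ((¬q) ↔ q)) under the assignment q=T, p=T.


Substitute q=T, p=T:
¬p = F
p ⊕ p = T ⊕ T = F
(¬p) ∧ (p ⊕ p) = F ∧ F = F
¬p = F
p ∨ (¬p) = T ∨ F = T
¬q = F
(¬q) ↔ q = F ↔ T = F
(p ∨ (¬p)) ↔ ((¬q) ↔ q) = T ↔ F = F
((¬p) ∧ (p ⊕ p)) ∧ ((p ∨ (¬p)) ↔ ((¬q) ↔ q)) = F ∧ F = F

F


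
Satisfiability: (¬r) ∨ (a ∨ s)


Search for a satisfying assignment over {a, r, s}.
Try a=F, r=F, s=F: the formula evaluates to T.
A satisfying assignment exists.

Satisfiable.


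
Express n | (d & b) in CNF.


Step 1: Distribute ∨ over ∧: n ∨ (d ∧ b) = (n ∨ d) ∧ (n ∨ b).

(n | d) & (n | b)


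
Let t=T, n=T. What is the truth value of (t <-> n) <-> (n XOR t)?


Substitute t=T, n=T:
t <-> n = T <-> T = T
n XOR t = T XOR T = F
(t <-> n) <-> (n XOR t) = T <-> F = F

F


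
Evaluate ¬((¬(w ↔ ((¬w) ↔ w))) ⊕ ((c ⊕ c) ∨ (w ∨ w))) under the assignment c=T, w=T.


Substitute c=T, w=T:
¬w = F
(¬w) ↔ w = F ↔ T = F
w ↔ ((¬w) ↔ w) = T ↔ F = F
¬(w ↔ ((¬w) ↔ w)) = T
c ⊕ c = T ⊕ T = F
w ∨ w = T ∨ T = T
(c ⊕ c) ∨ (w ∨ w) = F ∨ T = T
(¬(w ↔ ((¬w) ↔ w))) ⊕ ((c ⊕ c) ∨ (w ∨ w)) = T ⊕ T = F
¬((¬(w ↔ ((¬w) ↔ w))) ⊕ ((c ⊕ c) ∨ (w ∨ w))) = T

T


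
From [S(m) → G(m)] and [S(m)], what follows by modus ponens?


Modus ponens: from (P → Q) and P, infer Q.
P = 'S(m)' is asserted, and P → Q holds, so Q follows.

G(m).


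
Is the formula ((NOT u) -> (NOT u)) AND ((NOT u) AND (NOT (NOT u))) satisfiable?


Check all 2 assignments over {u}:
u | φ
-----
F | F
T | F
No assignment makes the formula true.

Unsatisfiable.


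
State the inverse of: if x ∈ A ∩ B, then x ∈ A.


The inverse of (P → Q) is (¬P → ¬Q). It is equivalent to the converse, not to the original.
Here P = 'x ∈ A ∩ B' and Q = 'x ∈ A'.

If not (x ∈ A ∩ B), then not (x ∈ A).


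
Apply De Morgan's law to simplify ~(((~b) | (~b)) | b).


De Morgan: the negation of a disjunction is the conjunction of the negations.
Distribute ~ across |, flipping it to &, and negate each literal.

(b & b) & (~b)


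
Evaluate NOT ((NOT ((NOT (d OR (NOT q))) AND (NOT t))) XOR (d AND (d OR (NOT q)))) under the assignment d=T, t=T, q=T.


Substitute d=T, t=T, q=T:
… (earlier sub-steps elided)
d OR (NOT q) = T OR F = T
NOT (d OR (NOT q)) = F
NOT t = F
(NOT (d OR (NOT q))) AND (NOT t) = F AND F = F
NOT ((NOT (d OR (NOT q))) AND (NOT t)) = T
NOT q = F
d OR (NOT q) = T OR F = T
d AND (d OR (NOT q)) = T AND T = T
(NOT ((NOT (d OR (NOT q))) AND (NOT t))) XOR (d AND (d OR (NOT q))) = T XOR T = F
NOT ((NOT ((NOT (d OR (NOT q))) AND (NOT t))) XOR (d AND (d OR (NOT q)))) = T

T


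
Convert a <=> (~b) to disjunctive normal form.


Step 1: a ↔ (¬b) is true exactly when both agree: (a ∧ (¬b)) ∨ (¬a ∧ ¬(¬b)).
Step 2: Eliminate any double negations (¬¬X = X).

(a & (~b)) | ((~a) & b)


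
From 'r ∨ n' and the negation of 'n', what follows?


Disjunctive syllogism: from (P ∨ Q) and ¬P, infer Q.
One disjunct, 'n', is ruled out; the other must hold.

r


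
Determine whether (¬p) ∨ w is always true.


Build the truth table over {p, w}:
p | w | φ
---------
F | F | T
T | F | F
F | T | T
T | T | T
Counterexample at row 2: with p=T, w=F, the formula is F.

No, it is not a tautology.


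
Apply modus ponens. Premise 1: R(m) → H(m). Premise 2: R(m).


Modus ponens: from (P → Q) and P, infer Q.
P = 'R(m)' is asserted, and P → Q holds, so Q follows.

H(m).


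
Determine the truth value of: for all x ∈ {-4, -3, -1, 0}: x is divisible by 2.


Evaluate the predicate on each element: -4:T, -3:F, -1:F, 0:T.
Counterexample x = -3 fails the predicate.

F


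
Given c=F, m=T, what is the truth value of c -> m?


Implication is false only when antecedent is true and consequent is false.
Substitute: c=F, m=T.
F -> T evaluates to T.

T


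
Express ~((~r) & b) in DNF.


Step 1: Apply De Morgan: ¬((¬r) ∧ b) = ¬(¬r) ∨ ¬b.
Step 2: Eliminate any double negations (¬¬X = X).

r | (~b)


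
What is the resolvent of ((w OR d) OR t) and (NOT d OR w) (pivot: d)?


The clauses contain complementary literals d and NOTd.
Resolution eliminates this pair and disjoins the remaining literals (merging duplicates).

(t OR w)


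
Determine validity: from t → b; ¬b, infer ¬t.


This matches the form of modus tollens: the conclusion follows in every model of the premises.

Valid.


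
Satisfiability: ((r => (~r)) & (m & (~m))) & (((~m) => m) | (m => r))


Check all 4 assignments over {m, r}:
m | r | φ
---------
False | False | False
True | False | False
False | True | False
True | True | False
No assignment makes the formula true.

Unsatisfiable.


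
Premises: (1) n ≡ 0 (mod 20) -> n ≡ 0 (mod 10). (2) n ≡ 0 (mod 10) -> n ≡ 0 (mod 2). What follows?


Hypothetical syllogism: from (P → Q) and (Q → R), infer (P → R).
Chain the two implications through the shared middle term 'n ≡ 0 (mod 10)'.

n ≡ 0 (mod 20) -> n ≡ 0 (mod 2)


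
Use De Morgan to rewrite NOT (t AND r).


De Morgan: the negation of a conjunction is the disjunction of the negations.
Distribute NOT across AND, flipping it to OR, and negate each literal.

(NOT t) OR (NOT r)


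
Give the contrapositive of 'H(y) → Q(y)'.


The contrapositive of (P → Q) is (¬Q → ¬P); it is logically equivalent to the original.
Here P = 'H(y)' and Q = 'Q(y)'.

If not (Q(y)), then not (H(y)).


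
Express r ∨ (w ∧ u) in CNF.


Step 1: Distribute ∨ over ∧: r ∨ (w ∧ u) = (r ∨ w) ∧ (r ∨ u).

(r ∨ w) ∧ (r ∨ u)


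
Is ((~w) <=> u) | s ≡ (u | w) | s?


Compare truth tables:
s | u | w | φ | ψ
-----------------
False | False | False | False | False
True | False | False | True | True
False | True | False | True | True
True | True | False | True | True
False | False | True | True | True
True | False | True | True | True
False | True | True | False | True
True | True | True | True | True
They differ at row 7 (s=False, u=True, w=True): φ=False but ψ=True.

No, they are not logically equivalent.


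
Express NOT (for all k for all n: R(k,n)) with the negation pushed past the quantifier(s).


Negation flips each quantifier (∀↔∃) and negates the inner predicate.
¬(for all k for all n: φ) = there exists k there exists n: ¬φ.

there exists k there exists n: NOT(R(k,n))


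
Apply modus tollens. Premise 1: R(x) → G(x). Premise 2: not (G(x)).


Modus tollens: from (P → Q) and ¬Q, infer ¬P.
Q = 'G(x)' is denied; since P → Q, P must also fail.

Not (R(x)).


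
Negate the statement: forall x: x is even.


¬(forall x: φ) = exists x: ¬φ, and ¬(exists x: φ) = forall x: ¬φ.
Apply to the universal statement.

exists x: ~(x is even)


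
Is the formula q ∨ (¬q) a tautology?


Build the truth table over {q}:
q | φ
-----
F | T
T | T
Every row evaluates to true.

Yes, it is a tautology.


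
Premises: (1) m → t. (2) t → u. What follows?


Hypothetical syllogism: from (P → Q) and (Q → R), infer (P → R).
Chain the two implications through the shared middle term 't'.

m → u


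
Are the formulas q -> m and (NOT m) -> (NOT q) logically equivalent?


Compare truth tables:
m | q | φ | ψ
-------------
F | F | T | T
T | F | T | T
F | T | F | F
T | T | T | T
The columns φ and ψ agree on every row.

Yes, they are logically equivalent.


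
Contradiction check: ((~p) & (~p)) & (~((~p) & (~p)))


Truth table over {p}:
p | φ
-----
False | False
True | False
Every row is false.

Yes, it is a contradiction.


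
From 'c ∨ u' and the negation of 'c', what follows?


Disjunctive syllogism: from (P ∨ Q) and ¬P, infer Q.
One disjunct, 'c', is ruled out; the other must hold.

u


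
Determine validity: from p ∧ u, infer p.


This matches the form of conjunction elimination: the conclusion follows in every model of the premises.

Valid.


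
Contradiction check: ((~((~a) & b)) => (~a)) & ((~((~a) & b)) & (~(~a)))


Truth table over {a, b}:
a | b | φ
---------
False | False | False
True | False | False
False | True | False
True | True | False
Every row is false.

Yes, it is a contradiction.


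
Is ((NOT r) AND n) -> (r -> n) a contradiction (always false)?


Truth table over {n, r}:
n | r | φ
---------
F | F | T
T | F | T
F | T | T
T | T | T
Satisfying assignment at row 1: n=F, r=F gives T.

No, it is not a contradiction.


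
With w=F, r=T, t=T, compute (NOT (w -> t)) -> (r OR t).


Substitute w=F, r=T, t=T:
w -> t = F -> T = T
NOT (w -> t) = F
r OR t = T OR T = T
(NOT (w -> t)) -> (r OR t) = F -> T = T

T


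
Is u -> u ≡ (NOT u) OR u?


Compare truth tables:
u | φ | ψ
---------
F | T | T
T | T | T
The columns φ and ψ agree on every row.

Yes, they are logically equivalent.


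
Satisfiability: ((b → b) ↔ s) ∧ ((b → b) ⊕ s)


Check all 4 assignments over {b, s}:
b | s | φ
---------
F | F | F
T | F | F
F | T | F
T | T | F
No assignment makes the formula true.

Unsatisfiable.


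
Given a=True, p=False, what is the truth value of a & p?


Conjunction is true only when both operands are true.
Substitute: a=True, p=False.
True & False evaluates to False.

False


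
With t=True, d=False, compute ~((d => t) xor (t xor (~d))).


Substitute t=True, d=False:
d => t = False => True = True
~d = True
t xor (~d) = True xor True = False
(d => t) xor (t xor (~d)) = True xor False = True
~((d => t) xor (t xor (~d))) = False

False


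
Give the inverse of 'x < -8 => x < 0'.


The inverse of (P → Q) is (¬P → ¬Q). It is equivalent to the converse, not to the original.
Here P = 'x < -8' and Q = 'x < 0'.

If not (x < -8), then not (x < 0).


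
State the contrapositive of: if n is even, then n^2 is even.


The contrapositive of (P → Q) is (¬Q → ¬P); it is logically equivalent to the original.
Here P = 'n is even' and Q = 'n^2 is even'.

If not (n^2 is even), then not (n is even).


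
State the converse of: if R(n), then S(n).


The converse of (P → Q) is (Q → P). It is not in general equivalent to the original.
Here P = 'R(n)' and Q = 'S(n)'.

If S(n), then R(n).


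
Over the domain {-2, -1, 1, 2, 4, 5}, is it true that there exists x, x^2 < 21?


Evaluate the predicate on each element: -2:T, -1:T, 1:T, 2:T, 4:T, 5:F.
Witness x = -2 satisfies the predicate.

T


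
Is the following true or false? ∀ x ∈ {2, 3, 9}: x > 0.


Evaluate the predicate on each element: 2:T, 3:T, 9:T.
Every element satisfies the predicate.

T


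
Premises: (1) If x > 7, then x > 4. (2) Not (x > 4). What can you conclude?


Modus tollens: from (P → Q) and ¬Q, infer ¬P.
Q = 'x > 4' is denied; since P → Q, P must also fail.

Not (x > 7).


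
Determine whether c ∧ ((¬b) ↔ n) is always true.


Build the truth table over {b, c, n}:
b | c | n | φ
-------------
F | F | F | F
T | F | F | F
F | T | F | F
T | T | F | T
F | F | T | F
T | F | T | F
F | T | T | T
T | T | T | F
Counterexample at row 1: with b=F, c=F, n=F, the formula is F.

No, it is not a tautology.


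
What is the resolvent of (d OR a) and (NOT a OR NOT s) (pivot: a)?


The clauses contain complementary literals a and NOTa.
Resolution eliminates this pair and disjoins the remaining literals (merging duplicates).

(d OR NOT s)


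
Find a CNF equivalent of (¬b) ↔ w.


Step 1: Rewrite (¬b) ↔ w as ((¬b) → w) ∧ (w → (¬b)).
Step 2: Rewrite each implication as a disjunction.
Step 3: Eliminate any double negations (¬¬X = X).

(b ∨ w) ∧ ((¬w) ∨ (¬b))


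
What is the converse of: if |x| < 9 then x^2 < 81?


The converse of (P → Q) is (Q → P). It is not in general equivalent to the original.
Here P = '|x| < 9' and Q = 'x^2 < 81'.

If x^2 < 81, then |x| < 9.


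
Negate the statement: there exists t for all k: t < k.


Negation flips each quantifier (∀↔∃) and negates the inner predicate.
¬(there exists t for all k: φ) = for all t there exists k: ¬φ.

for all t there exists k: NOT(t < k)


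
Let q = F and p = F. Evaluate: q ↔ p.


Biconditional is true when both operands have the same truth value.
Substitute: q=F, p=F.
F ↔ F evaluates to T.

T


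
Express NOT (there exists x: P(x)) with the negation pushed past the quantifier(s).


¬(for all x: φ) = there exists x: ¬φ, and ¬(there exists x: φ) = for all x: ¬φ.
Apply to the existential statement.

for all x: NOT(P(x))


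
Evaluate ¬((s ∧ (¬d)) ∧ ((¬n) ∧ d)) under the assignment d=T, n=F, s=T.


Substitute d=T, n=F, s=T:
¬d = F
s ∧ (¬d) = T ∧ F = F
¬n = T
(¬n) ∧ d = T ∧ T = T
(s ∧ (¬d)) ∧ ((¬n) ∧ d) = F ∧ T = F
¬((s ∧ (¬d)) ∧ ((¬n) ∧ d)) = T

T


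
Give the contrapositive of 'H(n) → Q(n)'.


The contrapositive of (P → Q) is (¬Q → ¬P); it is logically equivalent to the original.
Here P = 'H(n)' and Q = 'Q(n)'.

If not (Q(n)), then not (H(n)).


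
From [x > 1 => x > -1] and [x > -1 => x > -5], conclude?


Hypothetical syllogism: from (P → Q) and (Q → R), infer (P → R).
Chain the two implications through the shared middle term 'x > -1'.

x > 1 => x > -5


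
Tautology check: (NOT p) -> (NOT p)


Build the truth table over {p}:
p | φ
-----
F | T
T | T
Every row evaluates to true.

Yes, it is a tautology.


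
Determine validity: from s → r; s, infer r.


This matches the form of modus ponens: the conclusion follows in every model of the premises.

Valid.


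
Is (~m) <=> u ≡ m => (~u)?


Compare truth tables:
m | u | φ | ψ
-------------
False | False | False | True
True | False | True | True
False | True | True | True
True | True | False | False
They differ at row 1 (m=False, u=False): φ=False but ψ=True.

No, they are not logically equivalent.


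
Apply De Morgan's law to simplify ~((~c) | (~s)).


De Morgan: the negation of a disjunction is the conjunction of the negations.
Distribute ~ across |, flipping it to &, and negate each literal.

c & s


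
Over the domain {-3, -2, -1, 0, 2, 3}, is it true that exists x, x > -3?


Evaluate the predicate on each element: -3:False, -2:True, -1:True, 0:True, 2:True, 3:True.
Witness x = -2 satisfies the predicate.

True


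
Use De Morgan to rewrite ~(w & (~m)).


De Morgan: the negation of a conjunction is the disjunction of the negations.
Distribute ~ across &, flipping it to |, and negate each literal.

(~w) | m


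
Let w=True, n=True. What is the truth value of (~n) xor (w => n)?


Substitute w=True, n=True:
~n = False
w => n = True => True = True
(~n) xor (w => n) = False xor True = True

True


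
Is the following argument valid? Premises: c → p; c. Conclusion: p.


This matches the form of modus ponens: the conclusion follows in every model of the premises.

Valid.


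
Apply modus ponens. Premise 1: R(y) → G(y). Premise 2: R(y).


Modus ponens: from (P → Q) and P, infer Q.
P = 'R(y)' is asserted, and P → Q holds, so Q follows.

G(y).


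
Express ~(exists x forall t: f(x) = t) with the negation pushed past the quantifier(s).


Negation flips each quantifier (∀↔∃) and negates the inner predicate.
¬(exists x forall t: φ) = forall x exists t: ¬φ.

forall x exists t: ~(f(x) = t)


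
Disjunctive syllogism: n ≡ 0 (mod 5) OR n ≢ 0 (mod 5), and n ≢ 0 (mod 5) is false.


Disjunctive syllogism: from (P ∨ Q) and ¬P, infer Q.
One disjunct, 'n ≢ 0 (mod 5)', is ruled out; the other must hold.

n ≡ 0 (mod 5)


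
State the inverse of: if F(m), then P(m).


The inverse of (P → Q) is (¬P → ¬Q). It is equivalent to the converse, not to the original.
Here P = 'F(m)' and Q = 'P(m)'.

If not (F(m)), then not (P(m)).


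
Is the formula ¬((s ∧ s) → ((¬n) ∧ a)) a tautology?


Build the truth table over {a, n, s}:
a | n | s | φ
-------------
F | F | F | F
T | F | F | F
F | T | F | F
T | T | F | F
F | F | T | T
T | F | T | F
F | T | T | T
T | T | T | T
Counterexample at row 1: with a=F, n=F, s=F, the formula is F.

No, it is not a tautology.


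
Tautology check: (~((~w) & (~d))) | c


Build the truth table over {c, d, w}:
c | d | w | φ
-------------
False | False | False | False
True | False | False | True
False | True | False | True
True | True | False | True
False | False | True | True
True | False | True | True
False | True | True | True
True | True | True | True
Counterexample at row 1: with c=False, d=False, w=False, the formula is False.

No, it is not a tautology.


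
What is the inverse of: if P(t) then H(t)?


The inverse of (P → Q) is (¬P → ¬Q). It is equivalent to the converse, not to the original.
Here P = 'P(t)' and Q = 'H(t)'.

If not (P(t)), then not (H(t)).


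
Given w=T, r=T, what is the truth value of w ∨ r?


Disjunction is false only when both operands are false.
Substitute: w=T, r=T.
T ∨ T evaluates to T.

T


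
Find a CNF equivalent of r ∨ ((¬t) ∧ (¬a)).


Step 1: Distribute ∨ over ∧: r ∨ ((¬t) ∧ (¬a)) = (r ∨ (¬t)) ∧ (r ∨ (¬a)).

(r ∨ (¬t)) ∧ (r ∨ (¬a))


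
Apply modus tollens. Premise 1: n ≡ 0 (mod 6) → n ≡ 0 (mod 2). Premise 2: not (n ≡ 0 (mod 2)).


Modus tollens: from (P → Q) and ¬Q, infer ¬P.
Q = 'n ≡ 0 (mod 2)' is denied; since P → Q, P must also fail.

Not (n ≡ 0 (mod 6)).


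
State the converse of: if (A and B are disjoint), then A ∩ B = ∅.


The converse of (P → Q) is (Q → P). It is not in general equivalent to the original.
Here P = '(A and B are disjoint)' and Q = 'A ∩ B = ∅'.

If A ∩ B = ∅, then (A and B are disjoint).


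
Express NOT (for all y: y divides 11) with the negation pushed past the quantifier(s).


¬(for all x: φ) = there exists x: ¬φ, and ¬(there exists x: φ) = for all x: ¬φ.
Apply to the universal statement.

there exists y: NOT(y divides 11)


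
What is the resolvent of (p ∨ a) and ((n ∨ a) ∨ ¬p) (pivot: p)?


The clauses contain complementary literals p and ¬p.
Resolution eliminates this pair and disjoins the remaining literals (merging duplicates).

(a ∨ n)


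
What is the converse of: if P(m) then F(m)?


The converse of (P → Q) is (Q → P). It is not in general equivalent to the original.
Here P = 'P(m)' and Q = 'F(m)'.

If F(m), then P(m).


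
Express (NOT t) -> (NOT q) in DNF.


Step 1: Rewrite (¬t) → (¬q) as ¬(¬t) ∨ (¬q).
Step 2: Eliminate any double negations (¬¬X = X).

t OR (NOT q)


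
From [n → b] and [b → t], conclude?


Hypothetical syllogism: from (P → Q) and (Q → R), infer (P → R).
Chain the two implications through the shared middle term 'b'.

n → t


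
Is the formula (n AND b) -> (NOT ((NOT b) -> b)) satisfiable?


Search for a satisfying assignment over {b, n}.
Try b=F, n=F: the formula evaluates to T.
A satisfying assignment exists.

Satisfiable.


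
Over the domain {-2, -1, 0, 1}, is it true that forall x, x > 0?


Evaluate the predicate on each element: -2:False, -1:False, 0:False, 1:True.
Counterexample x = -2 fails the predicate.

False


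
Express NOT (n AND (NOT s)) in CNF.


Step 1: Apply De Morgan: ¬(n ∧ (¬s)) = ¬n ∨ ¬(¬s).
Step 2: Eliminate any double negations (¬¬X = X).

(NOT n) OR s


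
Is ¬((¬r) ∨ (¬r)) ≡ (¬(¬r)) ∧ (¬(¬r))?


Compare truth tables:
r | φ | ψ
---------
F | F | F
T | T | T
The columns φ and ψ agree on every row.

Yes, they are logically equivalent.


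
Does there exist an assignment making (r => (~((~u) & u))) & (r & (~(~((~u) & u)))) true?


Check all 4 assignments over {r, u}:
r | u | φ
---------
False | False | False
True | False | False
False | True | False
True | True | False
No assignment makes the formula true.

Unsatisfiable.


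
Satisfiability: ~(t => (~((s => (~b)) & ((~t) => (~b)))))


Search for a satisfying assignment over {b, s, t}.
Try b=False, s=False, t=True: the formula evaluates to True.
A satisfying assignment exists.

Satisfiable.


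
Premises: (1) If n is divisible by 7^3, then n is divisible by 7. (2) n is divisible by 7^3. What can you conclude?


Modus ponens: from (P → Q) and P, infer Q.
P = 'n is divisible by 7^3' is asserted, and P → Q holds, so Q follows.

n is divisible by 7.


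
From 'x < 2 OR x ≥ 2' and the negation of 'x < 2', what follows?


Disjunctive syllogism: from (P ∨ Q) and ¬P, infer Q.
One disjunct, 'x < 2', is ruled out; the other must hold.

x ≥ 2


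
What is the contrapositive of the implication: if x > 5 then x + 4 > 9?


The contrapositive of (P → Q) is (¬Q → ¬P); it is logically equivalent to the original.
Here P = 'x > 5' and Q = 'x + 4 > 9'.

If not (x + 4 > 9), then not (x > 5).


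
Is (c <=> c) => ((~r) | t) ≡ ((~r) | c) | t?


Compare truth tables:
c | r | t | φ | ψ
-----------------
False | False | False | True | True
True | False | False | True | True
False | True | False | False | False
True | True | False | False | True
False | False | True | True | True
True | False | True | True | True
False | True | True | True | True
True | True | True | True | True
They differ at row 4 (c=True, r=True, t=False): φ=False but ψ=True.

No, they are not logically equivalent.


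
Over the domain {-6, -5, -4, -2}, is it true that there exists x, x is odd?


Evaluate the predicate on each element: -6:F, -5:T, -4:F, -2:F.
Witness x = -5 satisfies the predicate.

T


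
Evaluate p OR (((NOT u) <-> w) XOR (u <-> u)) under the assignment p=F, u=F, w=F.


Substitute p=F, u=F, w=F:
NOT u = T
(NOT u) <-> w = T <-> F = F
u <-> u = F <-> F = T
((NOT u) <-> w) XOR (u <-> u) = F XOR T = T
p OR (((NOT u) <-> w) XOR (u <-> u)) = F OR T = T

T


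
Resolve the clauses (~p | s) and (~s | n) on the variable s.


The clauses contain complementary literals s and ~s.
Resolution eliminates this pair and disjoins the remaining literals (merging duplicates).

(~p | n)


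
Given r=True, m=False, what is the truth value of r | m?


Disjunction is false only when both operands are false.
Substitute: r=True, m=False.
True | False evaluates to True.

True


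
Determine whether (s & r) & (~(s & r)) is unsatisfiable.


Truth table over {r, s}:
r | s | φ
---------
False | False | False
True | False | False
False | True | False
True | True | False
Every row is false.

Yes, it is a contradiction.


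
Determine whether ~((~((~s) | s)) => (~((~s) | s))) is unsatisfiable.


Truth table over {s}:
s | φ
-----
False | False
True | False
Every row is false.

Yes, it is a contradiction.


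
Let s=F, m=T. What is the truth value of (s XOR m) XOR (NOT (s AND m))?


Substitute s=F, m=T:
s XOR m = F XOR T = T
s AND m = F AND T = F
NOT (s AND m) = T
(s XOR m) XOR (NOT (s AND m)) = T XOR T = F

F


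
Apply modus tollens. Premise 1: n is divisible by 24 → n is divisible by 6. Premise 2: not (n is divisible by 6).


Modus tollens: from (P → Q) and ¬Q, infer ¬P.
Q = 'n is divisible by 6' is denied; since P → Q, P must also fail.

Not (n is divisible by 24).


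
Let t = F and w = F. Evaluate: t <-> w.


Biconditional is true when both operands have the same truth value.
Substitute: t=F, w=F.
F <-> F evaluates to T.

T


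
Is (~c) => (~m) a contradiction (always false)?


Truth table over {c, m}:
c | m | φ
---------
False | False | True
True | False | True
False | True | False
True | True | True
Satisfying assignment at row 1: c=False, m=False gives True.

No, it is not a contradiction.


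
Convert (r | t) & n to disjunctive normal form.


Step 1: Distribute ∧ over ∨: (r ∨ t) ∧ n = (r ∧ n) ∨ (t ∧ n).

(r & n) | (t & n)


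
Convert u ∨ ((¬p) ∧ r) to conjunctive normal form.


Step 1: Distribute ∨ over ∧: u ∨ ((¬p) ∧ r) = (u ∨ (¬p)) ∧ (u ∨ r).

(u ∨ (¬p)) ∧ (u ∨ r)


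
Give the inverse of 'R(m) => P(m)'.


The inverse of (P → Q) is (¬P → ¬Q). It is equivalent to the converse, not to the original.
Here P = 'R(m)' and Q = 'P(m)'.

If not (R(m)), then not (P(m)).


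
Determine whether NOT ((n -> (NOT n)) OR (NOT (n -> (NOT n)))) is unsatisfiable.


Truth table over {n}:
n | φ
-----
F | F
T | F
Every row is false.

Yes, it is a contradiction.


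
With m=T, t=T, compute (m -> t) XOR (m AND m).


Substitute m=T, t=T:
m -> t = T -> T = T
m AND m = T AND T = T
(m -> t) XOR (m AND m) = T XOR T = F

F


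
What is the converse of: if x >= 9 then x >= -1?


The converse of (P → Q) is (Q → P). It is not in general equivalent to the original.
Here P = 'x >= 9' and Q = 'x >= -1'.

If x >= -1, then x >= 9.


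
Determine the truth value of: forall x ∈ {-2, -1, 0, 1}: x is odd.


Evaluate the predicate on each element: -2:False, -1:True, 0:False, 1:True.
Counterexample x = -2 fails the predicate.

False


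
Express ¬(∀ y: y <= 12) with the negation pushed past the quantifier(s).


¬(∀ x: φ) = ∃ x: ¬φ, and ¬(∃ x: φ) = ∀ x: ¬φ.
Apply to the universal statement.

∃ y: ¬(y <= 12)


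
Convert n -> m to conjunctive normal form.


Step 1: Rewrite n → m as ¬n ∨ m.

(NOT n) OR m


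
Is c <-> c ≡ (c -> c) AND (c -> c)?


Compare truth tables:
c | φ | ψ
---------
F | T | T
T | T | T
The columns φ and ψ agree on every row.

Yes, they are logically equivalent.


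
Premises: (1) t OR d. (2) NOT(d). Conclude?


Disjunctive syllogism: from (P ∨ Q) and ¬P, infer Q.
One disjunct, 'd', is ruled out; the other must hold.

t


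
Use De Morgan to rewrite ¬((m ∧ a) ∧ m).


De Morgan: the negation of a conjunction is the disjunction of the negations.
Distribute ¬ across ∧, flipping it to ∨, and negate each literal.

((¬m) ∨ (¬a)) ∨ (¬m)


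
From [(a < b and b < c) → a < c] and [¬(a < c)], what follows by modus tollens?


Modus tollens: from (P → Q) and ¬Q, infer ¬P.
Q = 'a < c' is denied; since P → Q, P must also fail.

Not ((a < b and b < c)).


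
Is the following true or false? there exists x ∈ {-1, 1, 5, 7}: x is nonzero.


Evaluate the predicate on each element: -1:T, 1:T, 5:T, 7:T.
Witness x = -1 satisfies the predicate.

T
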